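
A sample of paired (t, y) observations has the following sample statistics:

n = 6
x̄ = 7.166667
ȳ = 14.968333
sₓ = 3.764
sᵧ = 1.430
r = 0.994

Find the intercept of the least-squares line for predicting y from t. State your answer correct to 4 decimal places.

b = r · sᵧ/sₓ = 0.994 · 1.43/3.764 = 0.377635
a = ȳ − b·x̄ = 14.968333 − 0.377635·7.166667 = 12.261945

12.2619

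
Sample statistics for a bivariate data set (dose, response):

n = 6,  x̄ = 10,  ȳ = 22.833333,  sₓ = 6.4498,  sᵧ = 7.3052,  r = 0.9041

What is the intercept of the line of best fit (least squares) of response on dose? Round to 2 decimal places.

b = r · sᵧ/sₓ = 0.9041 · 7.3052/6.4498 = 1.024006
a = ȳ − b·x̄ = 22.833333 − 1.024006·10 = 12.593277

12.59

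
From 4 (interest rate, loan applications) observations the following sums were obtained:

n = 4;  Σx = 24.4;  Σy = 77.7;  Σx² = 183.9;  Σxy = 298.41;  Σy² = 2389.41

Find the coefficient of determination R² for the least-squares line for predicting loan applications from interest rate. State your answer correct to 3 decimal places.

0.999

Sxx = Σx² − (Σx)²/n = 183.9 − 148.84 = 35.06
Sxy = Σxy − (Σx)(Σy)/n = 298.41 − 473.97 = -175.56
Syy = Σy² − (Σy)²/n = 2389.41 − 1509.3225 = 880.0875
R² = Sxy²/(Sxx·Syy) = (-175.56)²/(35.06·880.0875) = 0.998880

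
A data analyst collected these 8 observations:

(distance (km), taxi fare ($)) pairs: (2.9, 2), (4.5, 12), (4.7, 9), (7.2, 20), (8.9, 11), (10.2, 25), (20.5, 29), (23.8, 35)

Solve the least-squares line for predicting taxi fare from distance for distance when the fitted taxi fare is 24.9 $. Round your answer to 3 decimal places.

15.689

n = 8, Σx = 82.7, Σy = 143, Σxy = 2026.5, Σx² = 1272.53
Sxx = Σx² − (Σx)²/n = 1272.53 − 854.91125 = 417.61875
Sxy = Σxy − (Σx)(Σy)/n = 2026.5 − 1478.2625 = 548.2375
b = Sxy/Sxx = 548.2375/417.61875 = 1.312770
a = ȳ − b·x̄ = 17.875 − 1.312770·10.3375 = 4.304237
Set a + b·x = 24.9: x = (24.9 − 4.304237) / 1.312770 = 15.688779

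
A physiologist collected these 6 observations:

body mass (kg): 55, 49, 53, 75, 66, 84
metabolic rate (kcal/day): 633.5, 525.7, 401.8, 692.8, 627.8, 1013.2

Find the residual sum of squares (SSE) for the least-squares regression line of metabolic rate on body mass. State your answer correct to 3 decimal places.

49102.816

n = 6, Σx = 382, Σy = 3894.8, Σxy = 260400.8, Σx² = 25272, Σy² = 2739804.9
Sxx = Σx² − (Σx)²/n = 25272 − 24320.666667 = 951.333333
Sxy = Σxy − (Σx)(Σy)/n = 260400.8 − 247968.933333 = 12431.866667
Syy = Σy² − (Σy)²/n = 2739804.9 − 2528244.506667 = 211560.393333
b = Sxy/Sxx = 12431.866667/951.333333 = 13.067835
SSE = Syy − b·Sxy = 211560.393333 − 13.067835·12431.866667 = 49102.815739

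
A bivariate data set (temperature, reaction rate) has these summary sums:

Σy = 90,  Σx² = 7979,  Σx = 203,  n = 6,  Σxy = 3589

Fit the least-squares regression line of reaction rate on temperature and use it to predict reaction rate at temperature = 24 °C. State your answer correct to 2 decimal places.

Sxx = Σx² − (Σx)²/n = 7979 − 6868.166667 = 1110.833333
Sxy = Σxy − (Σx)(Σy)/n = 3589 − 3045 = 544
b = Sxy/Sxx = 544/1110.833333 = 0.489722
a = ȳ − b·x̄ = 15 − 0.489722·33.833333 = -1.568942
ŷ(24) = a + b·24 = -1.568942 + 0.489722·24 = 10.184396

10.18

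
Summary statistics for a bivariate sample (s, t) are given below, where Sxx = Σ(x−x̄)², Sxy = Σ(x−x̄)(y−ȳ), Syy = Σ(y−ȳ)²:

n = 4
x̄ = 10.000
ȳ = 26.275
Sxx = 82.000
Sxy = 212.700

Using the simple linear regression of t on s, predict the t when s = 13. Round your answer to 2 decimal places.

b = Sxy/Sxx = 212.7/82 = 2.593902
a = ȳ − b·x̄ = 26.275 − 2.593902·10 = 0.335976
ŷ(13) = a + b·13 = 0.335976 + 2.593902·13 = 34.056707

34.06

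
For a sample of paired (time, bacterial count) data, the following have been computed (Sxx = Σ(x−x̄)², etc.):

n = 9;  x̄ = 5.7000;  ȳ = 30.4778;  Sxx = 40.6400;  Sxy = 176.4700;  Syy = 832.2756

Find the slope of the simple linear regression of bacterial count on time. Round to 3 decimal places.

b = Sxy/Sxx = 176.47/40.64 = 4.342274

4.342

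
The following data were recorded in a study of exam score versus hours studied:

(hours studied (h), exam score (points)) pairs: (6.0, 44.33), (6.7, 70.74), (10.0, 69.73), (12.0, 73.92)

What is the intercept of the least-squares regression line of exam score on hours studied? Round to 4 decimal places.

n = 4, Σx = 34.7, Σy = 258.72, Σxy = 2324.278, Σx² = 324.89
Sxx = Σx² − (Σx)²/n = 324.89 − 301.0225 = 23.8675
Sxy = Σxy − (Σx)(Σy)/n = 2324.278 − 2244.396 = 79.882
b = Sxy/Sxx = 79.882/23.8675 = 3.346894
a = ȳ − b·x̄ = 64.68 − 3.346894·8.675 = 35.645692

35.6457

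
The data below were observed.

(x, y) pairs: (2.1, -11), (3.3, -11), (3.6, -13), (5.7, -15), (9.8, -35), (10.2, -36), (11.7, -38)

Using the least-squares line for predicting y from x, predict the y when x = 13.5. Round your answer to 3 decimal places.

n = 7, Σx = 46.4, Σy = -159, Σxy = -1346.5, Σx² = 397.72
Sxx = Σx² − (Σx)²/n = 397.72 − 307.565714 = 90.154286
Sxy = Σxy − (Σx)(Σy)/n = -1346.5 − (-1053.942857) = -292.557143
b = Sxy/Sxx = -292.557143/90.154286 = -3.245072
a = ȳ − b·x̄ = -22.714286 − (-3.245072)·6.628571 = -1.204095
ŷ(13.5) = a + b·13.5 = -1.204095 + (-3.245072)·13.5 = -45.012566

-45.013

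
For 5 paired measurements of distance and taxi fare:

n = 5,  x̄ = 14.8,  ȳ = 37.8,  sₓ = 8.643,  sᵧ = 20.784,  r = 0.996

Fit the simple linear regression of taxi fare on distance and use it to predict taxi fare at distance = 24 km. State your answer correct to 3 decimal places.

59.835

b = r · sᵧ/sₓ = 0.996 · 20.784/8.643 = 2.395102
a = ȳ − b·x̄ = 37.8 − 2.395102·14.8 = 2.352495
ŷ(24) = a + b·24 = 2.352495 + 2.395102·24 = 59.834936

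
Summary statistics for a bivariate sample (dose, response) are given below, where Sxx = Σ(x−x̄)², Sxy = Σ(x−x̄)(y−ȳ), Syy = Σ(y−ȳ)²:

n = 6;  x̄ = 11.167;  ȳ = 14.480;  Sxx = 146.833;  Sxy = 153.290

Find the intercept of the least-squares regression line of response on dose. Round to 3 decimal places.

b = Sxy/Sxx = 153.29/146.833 = 1.043975
a = ȳ − b·x̄ = 14.48 − 1.043975·11.167 = 2.821930

2.822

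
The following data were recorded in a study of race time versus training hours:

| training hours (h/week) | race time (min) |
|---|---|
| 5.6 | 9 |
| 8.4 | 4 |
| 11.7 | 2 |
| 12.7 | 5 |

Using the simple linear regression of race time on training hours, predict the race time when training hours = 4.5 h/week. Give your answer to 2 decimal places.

n = 4, Σx = 38.4, Σy = 20, Σxy = 170.9, Σx² = 400.1
Sxx = Σx² − (Σx)²/n = 400.1 − 368.64 = 31.46
Sxy = Σxy − (Σx)(Σy)/n = 170.9 − 192 = -21.1
b = Sxy/Sxx = -21.1/31.46 = -0.670693
a = ȳ − b·x̄ = 5 − (-0.670693)·9.6 = 11.438652
ŷ(4.5) = a + b·4.5 = 11.438652 + (-0.670693)·4.5 = 8.420534

8.42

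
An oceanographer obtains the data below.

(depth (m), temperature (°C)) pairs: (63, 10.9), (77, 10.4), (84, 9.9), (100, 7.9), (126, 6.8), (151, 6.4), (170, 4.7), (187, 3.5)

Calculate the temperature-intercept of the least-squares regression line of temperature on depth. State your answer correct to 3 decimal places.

n = 8, Σx = 958, Σy = 60.5, Σxy = 6385.8, Σx² = 129500
Sxx = Σx² − (Σx)²/n = 129500 − 114720.5 = 14779.5
Sxy = Σxy − (Σx)(Σy)/n = 6385.8 − 7244.875 = -859.075
b = Sxy/Sxx = -859.075/14779.5 = -0.058126
a = ȳ − b·x̄ = 7.5625 − (-0.058126)·119.75 = 14.523103

14.523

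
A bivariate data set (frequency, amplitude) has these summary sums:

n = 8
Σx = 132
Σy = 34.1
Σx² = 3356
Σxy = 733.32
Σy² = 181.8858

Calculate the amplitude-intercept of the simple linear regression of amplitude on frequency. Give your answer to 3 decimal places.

Sxx = Σx² − (Σx)²/n = 3356 − 2178 = 1178
Sxy = Σxy − (Σx)(Σy)/n = 733.32 − 562.65 = 170.67
b = Sxy/Sxx = 170.67/1178 = 0.144881
a = ȳ − b·x̄ = 4.2625 − 0.144881·16.5 = 1.871961

1.872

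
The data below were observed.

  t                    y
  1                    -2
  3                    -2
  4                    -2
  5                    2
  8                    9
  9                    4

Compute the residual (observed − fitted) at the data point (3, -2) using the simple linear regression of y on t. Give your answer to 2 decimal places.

-1.02

n = 6, Σx = 30, Σy = 9, Σxy = 102, Σx² = 196
Sxx = Σx² − (Σx)²/n = 196 − 150 = 46
Sxy = Σxy − (Σx)(Σy)/n = 102 − 45 = 57
b = Sxy/Sxx = 57/46 = 1.239130
a = ȳ − b·x̄ = 1.5 − 1.239130·5 = -4.695652
ŷ(3) = -4.695652 + 1.239130·3 = -0.978261
residual = y − ŷ = -2 − (-0.978261) = -1.021739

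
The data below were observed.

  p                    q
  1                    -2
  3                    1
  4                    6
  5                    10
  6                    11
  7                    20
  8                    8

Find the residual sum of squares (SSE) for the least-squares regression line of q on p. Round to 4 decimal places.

113.1516

n = 7, Σx = 34, Σy = 54, Σxy = 345, Σx² = 200, Σy² = 726
Sxx = Σx² − (Σx)²/n = 200 − 165.142857 = 34.857143
Sxy = Σxy − (Σx)(Σy)/n = 345 − 262.285714 = 82.714286
Syy = Σy² − (Σy)²/n = 726 − 416.571429 = 309.428571
b = Sxy/Sxx = 82.714286/34.857143 = 2.372951
SSE = Syy − b·Sxy = 309.428571 − 2.372951·82.714286 = 113.151639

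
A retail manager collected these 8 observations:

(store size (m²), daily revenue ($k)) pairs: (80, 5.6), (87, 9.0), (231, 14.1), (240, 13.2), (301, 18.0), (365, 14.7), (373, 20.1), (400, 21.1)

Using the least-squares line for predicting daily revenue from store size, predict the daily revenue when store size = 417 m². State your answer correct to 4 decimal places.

20.7216

n = 8, Σx = 2077, Σy = 115.8, Σxy = 34376.9, Σx² = 647885
Sxx = Σx² − (Σx)²/n = 647885 − 539241.125 = 108643.875
Sxy = Σxy − (Σx)(Σy)/n = 34376.9 − 30064.575 = 4312.325
b = Sxy/Sxx = 4312.325/108643.875 = 0.039692
a = ȳ − b·x̄ = 14.475 − 0.039692·259.625 = 4.169887
ŷ(417) = a + b·417 = 4.169887 + 0.039692·417 = 20.721575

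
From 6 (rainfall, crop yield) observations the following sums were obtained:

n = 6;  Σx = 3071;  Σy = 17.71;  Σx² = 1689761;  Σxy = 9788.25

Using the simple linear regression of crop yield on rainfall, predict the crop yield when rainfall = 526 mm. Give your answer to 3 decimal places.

Sxx = Σx² − (Σx)²/n = 1689761 − 1571840.166667 = 117920.833333
Sxy = Σxy − (Σx)(Σy)/n = 9788.25 − 9064.568333 = 723.681667
b = Sxy/Sxx = 723.681667/117920.833333 = 0.006137
a = ȳ − b·x̄ = 2.951667 − 0.006137·511.833333 = -0.189461
ŷ(526) = a + b·526 = -0.189461 + 0.006137·526 = 3.038608

3.039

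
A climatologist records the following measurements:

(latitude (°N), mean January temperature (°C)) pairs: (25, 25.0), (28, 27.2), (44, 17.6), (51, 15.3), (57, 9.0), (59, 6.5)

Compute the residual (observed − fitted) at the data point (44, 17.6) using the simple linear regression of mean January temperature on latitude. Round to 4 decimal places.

n = 6, Σx = 264, Σy = 100.6, Σxy = 3837.8, Σx² = 12676
Sxx = Σx² − (Σx)²/n = 12676 − 11616 = 1060
Sxy = Σxy − (Σx)(Σy)/n = 3837.8 − 4426.4 = -588.6
b = Sxy/Sxx = -588.6/1060 = -0.555283
a = ȳ − b·x̄ = 16.766667 − (-0.555283)·44 = 41.199119
ŷ(44) = 41.199119 + (-0.555283)·44 = 16.766667
residual = y − ŷ = 17.6 − 16.766667 = 0.833333

0.8333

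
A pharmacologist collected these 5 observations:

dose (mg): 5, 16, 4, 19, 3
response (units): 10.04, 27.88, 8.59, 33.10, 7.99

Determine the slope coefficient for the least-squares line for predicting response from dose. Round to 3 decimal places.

n = 5, Σx = 47, Σy = 87.6, Σxy = 1183.51, Σx² = 667
Sxx = Σx² − (Σx)²/n = 667 − 441.8 = 225.2
Sxy = Σxy − (Σx)(Σy)/n = 1183.51 − 823.44 = 360.07
b = Sxy/Sxx = 360.07/225.2 = 1.598890

1.599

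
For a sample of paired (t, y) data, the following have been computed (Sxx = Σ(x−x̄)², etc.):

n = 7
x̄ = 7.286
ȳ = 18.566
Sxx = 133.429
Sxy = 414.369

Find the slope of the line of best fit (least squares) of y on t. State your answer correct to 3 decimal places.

3.106

b = Sxy/Sxx = 414.369/133.429 = 3.105539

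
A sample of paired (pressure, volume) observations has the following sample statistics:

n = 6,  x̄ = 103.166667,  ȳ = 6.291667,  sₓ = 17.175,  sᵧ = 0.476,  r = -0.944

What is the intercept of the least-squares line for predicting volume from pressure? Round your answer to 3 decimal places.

8.991

b = r · sᵧ/sₓ = -0.944 · 0.476/17.175 = -0.026163
a = ȳ − b·x̄ = 6.291667 − (-0.026163)·103.166667 = 8.990783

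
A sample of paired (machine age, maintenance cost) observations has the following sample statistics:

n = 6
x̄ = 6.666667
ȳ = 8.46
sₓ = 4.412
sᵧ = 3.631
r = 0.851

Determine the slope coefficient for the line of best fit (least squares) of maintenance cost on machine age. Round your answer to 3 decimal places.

0.700

b = r · sᵧ/sₓ = 0.851 · 3.631/4.412 = 0.700358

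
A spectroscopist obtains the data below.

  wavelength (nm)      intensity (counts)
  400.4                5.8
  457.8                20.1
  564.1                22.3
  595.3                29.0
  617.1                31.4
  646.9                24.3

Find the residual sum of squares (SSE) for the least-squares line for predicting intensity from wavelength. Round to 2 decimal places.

105.02

n = 6, Σx = 3281.6, Σy = 132.9, Σxy = 76463.84, Σx² = 1841783.92, Σy² = 3352.39
Sxx = Σx² − (Σx)²/n = 1841783.92 − 1794816.426667 = 46967.493333
Sxy = Σxy − (Σx)(Σy)/n = 76463.84 − 72687.44 = 3776.4
Syy = Σy² − (Σy)²/n = 3352.39 − 2943.735 = 408.655
b = Sxy/Sxx = 3776.4/46967.493333 = 0.080405
SSE = Syy − b·Sxy = 408.655 − 0.080405·3776.4 = 105.015271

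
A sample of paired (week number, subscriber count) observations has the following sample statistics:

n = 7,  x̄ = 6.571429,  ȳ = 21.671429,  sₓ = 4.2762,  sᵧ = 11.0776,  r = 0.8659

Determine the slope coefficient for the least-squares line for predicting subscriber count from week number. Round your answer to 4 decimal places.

b = r · sᵧ/sₓ = 0.8659 · 11.0776/4.2762 = 2.243135

2.2431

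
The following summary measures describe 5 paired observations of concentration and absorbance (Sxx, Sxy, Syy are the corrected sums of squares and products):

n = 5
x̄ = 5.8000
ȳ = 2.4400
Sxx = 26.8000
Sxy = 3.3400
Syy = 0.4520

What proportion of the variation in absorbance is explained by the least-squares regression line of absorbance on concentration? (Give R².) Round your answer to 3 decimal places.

0.921

R² = Sxy²/(Sxx·Syy) = (3.34)²/(26.8·0.452) = 0.920915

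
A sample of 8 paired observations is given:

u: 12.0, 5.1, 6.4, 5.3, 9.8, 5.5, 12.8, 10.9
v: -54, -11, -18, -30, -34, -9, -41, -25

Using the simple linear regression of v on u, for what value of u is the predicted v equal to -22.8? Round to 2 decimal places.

n = 8, Σx = 67.8, Σy = -222, Σxy = -2158.3, Σx² = 648
Sxx = Σx² − (Σx)²/n = 648 − 574.605 = 73.395
Sxy = Σxy − (Σx)(Σy)/n = -2158.3 − (-1881.45) = -276.85
b = Sxy/Sxx = -276.85/73.395 = -3.772055
a = ȳ − b·x̄ = -27.75 − (-3.772055)·8.475 = 4.218169
Set a + b·x = -22.8: x = (-22.8 − 4.218169) / (-3.772055) = 7.162718

7.16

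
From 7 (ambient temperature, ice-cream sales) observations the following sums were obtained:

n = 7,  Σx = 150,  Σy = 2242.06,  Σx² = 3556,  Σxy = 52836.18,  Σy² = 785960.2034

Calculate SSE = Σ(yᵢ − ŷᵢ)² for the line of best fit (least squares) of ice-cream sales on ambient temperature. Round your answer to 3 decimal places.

Sxx = Σx² − (Σx)²/n = 3556 − 3214.285714 = 341.714286
Sxy = Σxy − (Σx)(Σy)/n = 52836.18 − 48044.142857 = 4792.037143
Syy = Σy² − (Σy)²/n = 785960.2034 − 718119.006229 = 67841.197171
b = Sxy/Sxx = 4792.037143/341.714286 = 14.023520
SSE = Syy − b·Sxy = 67841.197171 − 14.023520·4792.037143 = 639.968137

639.968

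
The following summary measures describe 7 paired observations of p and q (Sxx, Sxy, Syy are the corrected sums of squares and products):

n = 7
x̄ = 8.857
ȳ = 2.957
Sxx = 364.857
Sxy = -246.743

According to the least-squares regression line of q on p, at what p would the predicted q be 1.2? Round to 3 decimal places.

b = Sxy/Sxx = -246.743/364.857 = -0.676273
a = ȳ − b·x̄ = 2.957 − (-0.676273)·8.857 = 8.946751
Set a + b·x = 1.2: x = (1.2 − 8.946751) / (-0.676273) = 11.455063

11.455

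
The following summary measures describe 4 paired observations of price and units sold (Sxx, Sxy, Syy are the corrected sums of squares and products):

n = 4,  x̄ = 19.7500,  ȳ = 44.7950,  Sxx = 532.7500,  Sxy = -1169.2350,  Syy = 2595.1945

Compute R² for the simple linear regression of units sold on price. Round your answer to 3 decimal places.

0.989

R² = Sxy²/(Sxx·Syy) = (-1169.235)²/(532.75·2595.1945) = 0.988804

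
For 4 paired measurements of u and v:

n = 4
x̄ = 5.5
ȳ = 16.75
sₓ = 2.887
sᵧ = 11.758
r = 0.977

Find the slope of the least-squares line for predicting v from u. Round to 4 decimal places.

b = r · sᵧ/sₓ = 0.977 · 11.758/2.887 = 3.979067

3.9791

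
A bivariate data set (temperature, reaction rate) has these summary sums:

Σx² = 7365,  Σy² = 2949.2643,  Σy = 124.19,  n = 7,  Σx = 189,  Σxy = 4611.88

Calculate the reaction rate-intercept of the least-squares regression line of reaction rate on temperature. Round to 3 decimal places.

Sxx = Σx² − (Σx)²/n = 7365 − 5103 = 2262
Sxy = Σxy − (Σx)(Σy)/n = 4611.88 − 3353.13 = 1258.75
b = Sxy/Sxx = 1258.75/2262 = 0.556477
a = ȳ − b·x̄ = 17.741429 − 0.556477·27 = 2.716561

2.717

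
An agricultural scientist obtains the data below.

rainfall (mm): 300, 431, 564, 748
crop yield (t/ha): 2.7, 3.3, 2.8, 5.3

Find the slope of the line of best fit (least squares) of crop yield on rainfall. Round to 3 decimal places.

n = 4, Σx = 2043, Σy = 14.1, Σxy = 7775.9, Σx² = 1153361
Sxx = Σx² − (Σx)²/n = 1153361 − 1043462.25 = 109898.75
Sxy = Σxy − (Σx)(Σy)/n = 7775.9 − 7201.575 = 574.325
b = Sxy/Sxx = 574.325/109898.75 = 0.005226

0.005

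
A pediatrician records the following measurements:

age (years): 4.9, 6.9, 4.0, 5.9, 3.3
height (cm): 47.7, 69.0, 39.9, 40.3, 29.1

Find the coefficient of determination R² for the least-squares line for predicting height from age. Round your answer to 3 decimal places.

n = 5, Σx = 25, Σy = 226, Σxy = 1203.23, Σx² = 133.32, Σy² = 11099.2
Sxx = Σx² − (Σx)²/n = 133.32 − 125 = 8.32
Sxy = Σxy − (Σx)(Σy)/n = 1203.23 − 1130 = 73.23
Syy = Σy² − (Σy)²/n = 11099.2 − 10215.2 = 884
R² = Sxy²/(Sxx·Syy) = (73.23)²/(8.32·884) = 0.729126

0.729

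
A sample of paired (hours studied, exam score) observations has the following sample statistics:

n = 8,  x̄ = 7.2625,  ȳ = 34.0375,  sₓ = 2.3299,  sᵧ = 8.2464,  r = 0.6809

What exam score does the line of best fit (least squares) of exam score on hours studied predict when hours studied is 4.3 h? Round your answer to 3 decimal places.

26.898

b = r · sᵧ/sₓ = 0.6809 · 8.2464/2.3299 = 2.409963
a = ȳ − b·x̄ = 34.0375 − 2.409963·7.2625 = 16.535141
ŷ(4.3) = a + b·4.3 = 16.535141 + 2.409963·4.3 = 26.897983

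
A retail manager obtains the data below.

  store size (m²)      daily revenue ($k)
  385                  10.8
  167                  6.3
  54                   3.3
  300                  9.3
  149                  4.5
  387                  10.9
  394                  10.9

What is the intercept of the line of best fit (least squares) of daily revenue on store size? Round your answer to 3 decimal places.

n = 7, Σx = 1836, Σy = 56, Σxy = 17361.7, Σx² = 596236
Sxx = Σx² − (Σx)²/n = 596236 − 481556.571429 = 114679.428571
Sxy = Σxy − (Σx)(Σy)/n = 17361.7 − 14688 = 2673.7
b = Sxy/Sxx = 2673.7/114679.428571 = 0.023315
a = ȳ − b·x̄ = 8 − 0.023315·262.285714 = 1.884925

1.885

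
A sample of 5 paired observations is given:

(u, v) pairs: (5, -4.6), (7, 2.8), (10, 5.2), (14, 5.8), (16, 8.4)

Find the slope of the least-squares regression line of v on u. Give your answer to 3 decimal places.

n = 5, Σx = 52, Σy = 17.6, Σxy = 264.2, Σx² = 626
Sxx = Σx² − (Σx)²/n = 626 − 540.8 = 85.2
Sxy = Σxy − (Σx)(Σy)/n = 264.2 − 183.04 = 81.16
b = Sxy/Sxx = 81.16/85.2 = 0.952582

0.953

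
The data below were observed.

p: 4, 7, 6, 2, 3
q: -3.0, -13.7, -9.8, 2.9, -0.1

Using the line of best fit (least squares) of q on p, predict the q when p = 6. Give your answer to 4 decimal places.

n = 5, Σx = 22, Σy = -23.7, Σxy = -161.2, Σx² = 114
Sxx = Σx² − (Σx)²/n = 114 − 96.8 = 17.2
Sxy = Σxy − (Σx)(Σy)/n = -161.2 − (-104.28) = -56.92
b = Sxy/Sxx = -56.92/17.2 = -3.309302
a = ȳ − b·x̄ = -4.74 − (-3.309302)·4.4 = 9.820930
ŷ(6) = a + b·6 = 9.820930 + (-3.309302)·6 = -10.034884

-10.0349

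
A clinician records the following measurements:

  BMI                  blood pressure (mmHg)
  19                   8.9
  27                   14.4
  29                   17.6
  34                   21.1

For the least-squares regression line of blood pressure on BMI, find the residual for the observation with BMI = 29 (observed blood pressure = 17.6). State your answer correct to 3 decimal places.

0.658

n = 4, Σx = 109, Σy = 62, Σxy = 1785.7, Σx² = 3087
Sxx = Σx² − (Σx)²/n = 3087 − 2970.25 = 116.75
Sxy = Σxy − (Σx)(Σy)/n = 1785.7 − 1689.5 = 96.2
b = Sxy/Sxx = 96.2/116.75 = 0.823983
a = ȳ − b·x̄ = 15.5 − 0.823983·27.25 = -6.953533
ŷ(29) = -6.953533 + 0.823983·29 = 16.941970
residual = y − ŷ = 17.6 − 16.941970 = 0.658030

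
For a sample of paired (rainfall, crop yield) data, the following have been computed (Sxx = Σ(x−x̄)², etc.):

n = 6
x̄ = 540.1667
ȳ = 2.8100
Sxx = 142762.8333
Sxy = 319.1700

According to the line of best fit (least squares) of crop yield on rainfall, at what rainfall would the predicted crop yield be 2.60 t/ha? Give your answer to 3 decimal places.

446.235

b = Sxy/Sxx = 319.17/142762.8333 = 0.002236
a = ȳ − b·x̄ = 2.81 − 0.002236·540.1667 = 1.602368
Set a + b·x = 2.60: x = (2.60 − 1.602368) / 0.002236 = 446.234955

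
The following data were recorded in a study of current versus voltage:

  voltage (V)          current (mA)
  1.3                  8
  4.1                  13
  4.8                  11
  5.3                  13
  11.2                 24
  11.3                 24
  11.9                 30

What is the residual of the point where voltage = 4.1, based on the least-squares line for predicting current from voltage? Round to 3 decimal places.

n = 7, Σx = 49.9, Σy = 123, Σxy = 1082.4, Σx² = 464.37
Sxx = Σx² − (Σx)²/n = 464.37 − 355.715714 = 108.654286
Sxy = Σxy − (Σx)(Σy)/n = 1082.4 − 876.814286 = 205.585714
b = Sxy/Sxx = 205.585714/108.654286 = 1.892109
a = ȳ − b·x̄ = 17.571429 − 1.892109·7.128571 = 4.083397
ŷ(4.1) = 4.083397 + 1.892109·4.1 = 11.841042
residual = y − ŷ = 13 − 11.841042 = 1.158958

1.159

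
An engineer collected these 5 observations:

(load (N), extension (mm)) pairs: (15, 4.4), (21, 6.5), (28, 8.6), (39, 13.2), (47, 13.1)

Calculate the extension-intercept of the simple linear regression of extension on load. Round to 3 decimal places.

n = 5, Σx = 150, Σy = 45.8, Σxy = 1573.8, Σx² = 5180
Sxx = Σx² − (Σx)²/n = 5180 − 4500 = 680
Sxy = Σxy − (Σx)(Σy)/n = 1573.8 − 1374 = 199.8
b = Sxy/Sxx = 199.8/680 = 0.293824
a = ȳ − b·x̄ = 9.16 − 0.293824·30 = 0.345294

0.345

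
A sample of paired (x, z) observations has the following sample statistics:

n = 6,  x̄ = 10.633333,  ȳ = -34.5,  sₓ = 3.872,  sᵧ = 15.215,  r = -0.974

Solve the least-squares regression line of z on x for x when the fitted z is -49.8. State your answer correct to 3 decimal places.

b = r · sᵧ/sₓ = -0.974 · 15.215/3.872 = -3.827327
a = ȳ − b·x̄ = -34.5 − (-3.827327)·10.633333 = 6.197242
Set a + b·x = -49.8: x = (-49.8 − 6.197242) / (-3.827327) = 14.630901

14.631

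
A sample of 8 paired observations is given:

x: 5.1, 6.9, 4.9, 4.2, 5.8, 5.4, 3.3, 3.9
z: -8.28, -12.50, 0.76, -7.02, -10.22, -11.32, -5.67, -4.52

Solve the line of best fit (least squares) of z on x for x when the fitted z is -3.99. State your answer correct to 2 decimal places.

n = 8, Σx = 39.5, Σy = -58.77, Σxy = -310.981, Σx² = 204.17
Sxx = Σx² − (Σx)²/n = 204.17 − 195.03125 = 9.13875
Sxy = Σxy − (Σx)(Σy)/n = -310.981 − (-290.176875) = -20.804125
b = Sxy/Sxx = -20.804125/9.13875 = -2.276474
a = ȳ − b·x̄ = -7.34625 − (-2.276474)·4.9375 = 3.893839
Set a + b·x = -3.99: x = (-3.99 − 3.893839) / (-2.276474) = 3.463180

3.46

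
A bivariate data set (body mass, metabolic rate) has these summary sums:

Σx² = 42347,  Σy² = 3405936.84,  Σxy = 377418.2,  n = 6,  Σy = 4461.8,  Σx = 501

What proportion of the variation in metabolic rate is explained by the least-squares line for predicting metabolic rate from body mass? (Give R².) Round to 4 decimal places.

Sxx = Σx² − (Σx)²/n = 42347 − 41833.5 = 513.5
Sxy = Σxy − (Σx)(Σy)/n = 377418.2 − 372560.3 = 4857.9
Syy = Σy² − (Σy)²/n = 3405936.84 − 3317943.206667 = 87993.633333
R² = Sxy²/(Sxx·Syy) = (4857.9)²/(513.5·87993.633333) = 0.522282

0.5223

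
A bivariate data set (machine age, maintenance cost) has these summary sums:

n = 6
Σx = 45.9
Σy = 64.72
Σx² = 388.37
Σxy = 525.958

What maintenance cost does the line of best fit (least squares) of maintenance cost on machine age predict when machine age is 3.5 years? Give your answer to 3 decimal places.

7.348

Sxx = Σx² − (Σx)²/n = 388.37 − 351.135 = 37.235
Sxy = Σxy − (Σx)(Σy)/n = 525.958 − 495.108 = 30.85
b = Sxy/Sxx = 30.85/37.235 = 0.828522
a = ȳ − b·x̄ = 10.786667 − 0.828522·7.65 = 4.448477
ŷ(3.5) = a + b·3.5 = 4.448477 + 0.828522·3.5 = 7.348302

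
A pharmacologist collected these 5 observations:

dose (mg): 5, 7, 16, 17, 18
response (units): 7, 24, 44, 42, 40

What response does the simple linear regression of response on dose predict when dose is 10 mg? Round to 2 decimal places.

25.08

n = 5, Σx = 63, Σy = 157, Σxy = 2341, Σx² = 943
Sxx = Σx² − (Σx)²/n = 943 − 793.8 = 149.2
Sxy = Σxy − (Σx)(Σy)/n = 2341 − 1978.2 = 362.8
b = Sxy/Sxx = 362.8/149.2 = 2.431635
a = ȳ − b·x̄ = 31.4 − 2.431635·12.6 = 0.761394
ŷ(10) = a + b·10 = 0.761394 + 2.431635·10 = 25.077748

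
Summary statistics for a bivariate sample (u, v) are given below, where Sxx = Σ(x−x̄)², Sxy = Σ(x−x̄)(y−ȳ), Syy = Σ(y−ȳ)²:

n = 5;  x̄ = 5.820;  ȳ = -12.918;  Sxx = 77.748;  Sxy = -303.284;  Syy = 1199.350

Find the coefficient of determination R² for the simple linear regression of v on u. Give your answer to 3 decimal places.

R² = Sxy²/(Sxx·Syy) = (-303.284)²/(77.748·1199.35) = 0.986424

0.986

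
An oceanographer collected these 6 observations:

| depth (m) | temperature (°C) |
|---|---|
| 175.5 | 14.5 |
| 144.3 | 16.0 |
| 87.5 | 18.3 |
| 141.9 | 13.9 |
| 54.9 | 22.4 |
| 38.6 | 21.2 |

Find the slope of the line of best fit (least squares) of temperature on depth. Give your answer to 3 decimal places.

-0.060

n = 6, Σx = 642.7, Σy = 106.3, Σxy = 10475.29, Σx² = 83918.57
Sxx = Σx² − (Σx)²/n = 83918.57 − 68843.881667 = 15074.688333
Sxy = Σxy − (Σx)(Σy)/n = 10475.29 − 11386.501667 = -911.211667
b = Sxy/Sxx = -911.211667/15074.688333 = -0.060446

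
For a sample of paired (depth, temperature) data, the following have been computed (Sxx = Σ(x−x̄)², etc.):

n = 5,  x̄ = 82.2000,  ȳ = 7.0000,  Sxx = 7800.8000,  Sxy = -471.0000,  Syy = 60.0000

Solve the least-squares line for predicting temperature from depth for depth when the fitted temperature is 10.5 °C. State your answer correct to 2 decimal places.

24.23

b = Sxy/Sxx = -471/7800.8 = -0.060378
a = ȳ − b·x̄ = 7 − (-0.060378)·82.2 = 11.963106
Set a + b·x = 10.5: x = (10.5 − 11.963106) / (-0.060378) = 24.232272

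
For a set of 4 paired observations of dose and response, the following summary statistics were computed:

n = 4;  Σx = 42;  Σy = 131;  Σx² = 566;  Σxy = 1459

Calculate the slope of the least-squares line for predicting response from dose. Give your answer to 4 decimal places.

Sxx = Σx² − (Σx)²/n = 566 − 441 = 125
Sxy = Σxy − (Σx)(Σy)/n = 1459 − 1375.5 = 83.5
b = Sxy/Sxx = 83.5/125 = 0.668

0.6680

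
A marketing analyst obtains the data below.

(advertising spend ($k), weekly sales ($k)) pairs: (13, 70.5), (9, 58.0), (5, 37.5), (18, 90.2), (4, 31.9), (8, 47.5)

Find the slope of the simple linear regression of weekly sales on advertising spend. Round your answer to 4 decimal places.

n = 6, Σx = 57, Σy = 335.6, Σxy = 3757.2, Σx² = 679
Sxx = Σx² − (Σx)²/n = 679 − 541.5 = 137.5
Sxy = Σxy − (Σx)(Σy)/n = 3757.2 − 3188.2 = 569
b = Sxy/Sxx = 569/137.5 = 4.138182

4.1382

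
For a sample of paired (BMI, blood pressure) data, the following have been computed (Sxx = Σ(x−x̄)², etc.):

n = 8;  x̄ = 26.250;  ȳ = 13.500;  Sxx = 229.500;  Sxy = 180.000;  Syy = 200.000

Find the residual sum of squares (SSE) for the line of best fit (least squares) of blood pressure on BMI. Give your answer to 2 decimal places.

58.82

b = Sxy/Sxx = 180/229.5 = 0.784314
SSE = Syy − b·Sxy = 200 − 0.784314·180 = 58.823529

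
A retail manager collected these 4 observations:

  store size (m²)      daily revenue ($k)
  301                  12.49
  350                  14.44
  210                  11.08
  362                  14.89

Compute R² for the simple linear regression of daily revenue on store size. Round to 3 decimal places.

0.945

n = 4, Σx = 1223, Σy = 52.9, Σxy = 16530.47, Σx² = 388245, Σy² = 708.9922
Sxx = Σx² − (Σx)²/n = 388245 − 373932.25 = 14312.75
Sxy = Σxy − (Σx)(Σy)/n = 16530.47 − 16174.175 = 356.295
Syy = Σy² − (Σy)²/n = 708.9922 − 699.6025 = 9.3897
R² = Sxy²/(Sxx·Syy) = (356.295)²/(14312.75·9.3897) = 0.944593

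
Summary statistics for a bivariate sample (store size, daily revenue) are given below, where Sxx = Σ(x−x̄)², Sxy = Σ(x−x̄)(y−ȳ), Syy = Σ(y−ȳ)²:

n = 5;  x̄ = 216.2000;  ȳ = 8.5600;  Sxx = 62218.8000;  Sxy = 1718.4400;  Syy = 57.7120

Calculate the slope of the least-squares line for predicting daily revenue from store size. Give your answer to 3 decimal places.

b = Sxy/Sxx = 1718.44/62218.8 = 0.027619

0.028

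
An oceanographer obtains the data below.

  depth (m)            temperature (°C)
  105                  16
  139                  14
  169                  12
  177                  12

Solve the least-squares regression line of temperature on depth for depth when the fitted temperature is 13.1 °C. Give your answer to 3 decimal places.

n = 4, Σx = 590, Σy = 54, Σxy = 7778, Σx² = 90236
Sxx = Σx² − (Σx)²/n = 90236 − 87025 = 3211
Sxy = Σxy − (Σx)(Σy)/n = 7778 − 7965 = -187
b = Sxy/Sxx = -187/3211 = -0.058237
a = ȳ − b·x̄ = 13.5 − (-0.058237)·147.5 = 22.090003
Set a + b·x = 13.1: x = (13.1 − 22.090003) / (-0.058237) = 154.368449

154.368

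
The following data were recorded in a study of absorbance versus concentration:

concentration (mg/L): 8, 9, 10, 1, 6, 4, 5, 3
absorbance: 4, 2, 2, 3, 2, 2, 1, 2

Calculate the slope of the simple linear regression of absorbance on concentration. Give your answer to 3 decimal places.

n = 8, Σx = 46, Σy = 18, Σxy = 104, Σx² = 332
Sxx = Σx² − (Σx)²/n = 332 − 264.5 = 67.5
Sxy = Σxy − (Σx)(Σy)/n = 104 − 103.5 = 0.5
b = Sxy/Sxx = 0.5/67.5 = 0.007407

0.007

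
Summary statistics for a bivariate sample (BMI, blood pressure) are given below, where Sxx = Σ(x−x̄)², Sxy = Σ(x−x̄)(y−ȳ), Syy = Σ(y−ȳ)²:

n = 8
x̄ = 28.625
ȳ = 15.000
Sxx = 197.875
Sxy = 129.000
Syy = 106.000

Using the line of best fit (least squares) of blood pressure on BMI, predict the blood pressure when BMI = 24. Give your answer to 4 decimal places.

b = Sxy/Sxx = 129/197.875 = 0.651927
a = ȳ − b·x̄ = 15 − 0.651927·28.625 = -3.661402
ŷ(24) = a + b·24 = -3.661402 + 0.651927·24 = 11.984839

11.9848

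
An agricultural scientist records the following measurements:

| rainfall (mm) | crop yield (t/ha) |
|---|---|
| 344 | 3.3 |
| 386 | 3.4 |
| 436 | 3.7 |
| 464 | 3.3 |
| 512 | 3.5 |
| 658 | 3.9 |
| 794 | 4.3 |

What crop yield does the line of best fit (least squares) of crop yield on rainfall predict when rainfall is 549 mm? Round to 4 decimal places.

3.7037

n = 7, Σx = 3594, Σy = 25.4, Σxy = 13364.4, Σx² = 1998268
Sxx = Σx² − (Σx)²/n = 1998268 − 1845262.285714 = 153005.714286
Sxy = Σxy − (Σx)(Σy)/n = 13364.4 − 13041.085714 = 323.314286
b = Sxy/Sxx = 323.314286/153005.714286 = 0.002113
a = ȳ − b·x̄ = 3.628571 − 0.002113·513.428571 = 2.543653
ŷ(549) = a + b·549 = 2.543653 + 0.002113·549 = 3.703737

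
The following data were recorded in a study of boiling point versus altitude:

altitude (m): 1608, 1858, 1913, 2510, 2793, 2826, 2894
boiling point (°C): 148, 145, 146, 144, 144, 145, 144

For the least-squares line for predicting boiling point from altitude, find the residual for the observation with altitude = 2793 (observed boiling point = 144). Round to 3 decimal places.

n = 7, Σx = 16402, Σy = 1016, Σxy = 2376830, Σx² = 40159858
Sxx = Σx² − (Σx)²/n = 40159858 − 38432229.142857 = 1727628.857143
Sxy = Σxy − (Σx)(Σy)/n = 2376830 − 2380633.142857 = -3803.142857
b = Sxy/Sxx = -3803.142857/1727628.857143 = -0.002201
a = ȳ − b·x̄ = 145.142857 − (-0.002201)·2343.142857 = 150.300971
ŷ(2793) = 150.300971 + (-0.002201)·2793 = 144.152557
residual = y − ŷ = 144 − 144.152557 = -0.152557

-0.153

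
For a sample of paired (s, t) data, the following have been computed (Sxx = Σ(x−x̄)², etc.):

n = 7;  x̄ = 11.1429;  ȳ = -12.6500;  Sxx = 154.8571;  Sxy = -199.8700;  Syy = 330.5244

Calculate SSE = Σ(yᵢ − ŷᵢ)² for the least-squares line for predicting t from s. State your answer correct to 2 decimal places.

b = Sxy/Sxx = -199.87/154.8571 = -1.290674
SSE = Syy − b·Sxy = 330.5244 − (-1.290674)·(-199.87) = 72.557430

72.56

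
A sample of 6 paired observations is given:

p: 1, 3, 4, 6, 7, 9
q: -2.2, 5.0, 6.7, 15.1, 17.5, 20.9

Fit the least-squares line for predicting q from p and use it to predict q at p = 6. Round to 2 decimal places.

13.50

n = 6, Σx = 30, Σy = 63, Σxy = 440.8, Σx² = 192
Sxx = Σx² − (Σx)²/n = 192 − 150 = 42
Sxy = Σxy − (Σx)(Σy)/n = 440.8 − 315 = 125.8
b = Sxy/Sxx = 125.8/42 = 2.995238
a = ȳ − b·x̄ = 10.5 − 2.995238·5 = -4.476190
ŷ(6) = a + b·6 = -4.476190 + 2.995238·6 = 13.495238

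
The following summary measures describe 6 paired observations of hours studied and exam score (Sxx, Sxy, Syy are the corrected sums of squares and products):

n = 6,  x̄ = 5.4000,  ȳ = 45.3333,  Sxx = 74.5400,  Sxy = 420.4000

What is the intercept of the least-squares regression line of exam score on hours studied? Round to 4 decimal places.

14.8777

b = Sxy/Sxx = 420.4/74.54 = 5.639925
a = ȳ − b·x̄ = 45.3333 − 5.639925·5.4 = 14.877706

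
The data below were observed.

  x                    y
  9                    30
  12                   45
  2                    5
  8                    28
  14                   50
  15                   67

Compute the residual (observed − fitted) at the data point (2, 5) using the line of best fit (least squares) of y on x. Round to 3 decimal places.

n = 6, Σx = 60, Σy = 225, Σxy = 2749, Σx² = 714
Sxx = Σx² − (Σx)²/n = 714 − 600 = 114
Sxy = Σxy − (Σx)(Σy)/n = 2749 − 2250 = 499
b = Sxy/Sxx = 499/114 = 4.377193
a = ȳ − b·x̄ = 37.5 − 4.377193·10 = -6.271930
ŷ(2) = -6.271930 + 4.377193·2 = 2.482456
residual = y − ŷ = 5 − 2.482456 = 2.517544

2.518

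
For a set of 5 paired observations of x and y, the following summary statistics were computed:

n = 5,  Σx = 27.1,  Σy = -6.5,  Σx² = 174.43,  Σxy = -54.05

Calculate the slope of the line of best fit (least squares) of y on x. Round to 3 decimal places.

Sxx = Σx² − (Σx)²/n = 174.43 − 146.882 = 27.548
Sxy = Σxy − (Σx)(Σy)/n = -54.05 − (-35.23) = -18.82
b = Sxy/Sxx = -18.82/27.548 = -0.683171

-0.683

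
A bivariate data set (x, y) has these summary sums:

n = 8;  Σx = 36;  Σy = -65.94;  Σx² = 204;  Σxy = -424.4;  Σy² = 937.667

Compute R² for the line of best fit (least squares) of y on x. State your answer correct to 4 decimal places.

0.9846

Sxx = Σx² − (Σx)²/n = 204 − 162 = 42
Sxy = Σxy − (Σx)(Σy)/n = -424.4 − (-296.73) = -127.67
Syy = Σy² − (Σy)²/n = 937.667 − 543.51045 = 394.15655
R² = Sxy²/(Sxx·Syy) = (-127.67)²/(42·394.15655) = 0.984600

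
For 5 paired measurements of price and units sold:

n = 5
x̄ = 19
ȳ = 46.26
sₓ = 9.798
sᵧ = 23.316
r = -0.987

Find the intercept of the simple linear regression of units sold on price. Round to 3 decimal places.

90.886

b = r · sᵧ/sₓ = -0.987 · 23.316/9.798 = -2.348734
a = ȳ − b·x̄ = 46.26 − (-2.348734)·19 = 90.885939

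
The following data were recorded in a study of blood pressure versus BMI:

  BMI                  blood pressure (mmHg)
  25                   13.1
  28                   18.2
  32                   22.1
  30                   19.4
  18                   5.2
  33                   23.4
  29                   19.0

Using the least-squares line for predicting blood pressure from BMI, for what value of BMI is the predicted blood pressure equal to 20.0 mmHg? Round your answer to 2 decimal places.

30.15

n = 7, Σx = 195, Σy = 120.4, Σxy = 3543.1, Σx² = 5587
Sxx = Σx² − (Σx)²/n = 5587 − 5432.142857 = 154.857143
Sxy = Σxy − (Σx)(Σy)/n = 3543.1 − 3354 = 189.1
b = Sxy/Sxx = 189.1/154.857143 = 1.221125
a = ȳ − b·x̄ = 17.2 − 1.221125·27.857143 = -16.817066
Set a + b·x = 20.0: x = (20.0 − (-16.817066)) / 1.221125 = 30.150110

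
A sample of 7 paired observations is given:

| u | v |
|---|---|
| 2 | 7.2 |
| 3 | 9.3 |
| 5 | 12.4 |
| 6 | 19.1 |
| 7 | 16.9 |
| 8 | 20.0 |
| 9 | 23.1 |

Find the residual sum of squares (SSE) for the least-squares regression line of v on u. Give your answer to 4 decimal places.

13.6197

n = 7, Σx = 40, Σy = 108, Σxy = 705.1, Σx² = 268, Σy² = 1876.12
Sxx = Σx² − (Σx)²/n = 268 − 228.571429 = 39.428571
Sxy = Σxy − (Σx)(Σy)/n = 705.1 − 617.142857 = 87.957143
Syy = Σy² − (Σy)²/n = 1876.12 − 1666.285714 = 209.834286
b = Sxy/Sxx = 87.957143/39.428571 = 2.230797
SSE = Syy − b·Sxy = 209.834286 − 2.230797·87.957143 = 13.619746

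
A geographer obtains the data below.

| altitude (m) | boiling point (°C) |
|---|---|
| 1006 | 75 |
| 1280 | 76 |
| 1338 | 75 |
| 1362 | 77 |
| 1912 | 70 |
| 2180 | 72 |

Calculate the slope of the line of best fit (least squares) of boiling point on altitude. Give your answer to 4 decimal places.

n = 6, Σx = 9078, Σy = 445, Σxy = 668754, Σx² = 14703868
Sxx = Σx² − (Σx)²/n = 14703868 − 13735014 = 968854
Sxy = Σxy − (Σx)(Σy)/n = 668754 − 673285 = -4531
b = Sxy/Sxx = -4531/968854 = -0.004677

-0.0047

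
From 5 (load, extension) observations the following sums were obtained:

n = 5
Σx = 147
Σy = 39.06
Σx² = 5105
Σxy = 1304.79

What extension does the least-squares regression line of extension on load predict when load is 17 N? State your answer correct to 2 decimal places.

Sxx = Σx² − (Σx)²/n = 5105 − 4321.8 = 783.2
Sxy = Σxy − (Σx)(Σy)/n = 1304.79 − 1148.364 = 156.426
b = Sxy/Sxx = 156.426/783.2 = 0.199727
a = ȳ − b·x̄ = 7.812 − 0.199727·29.4 = 1.940033
ŷ(17) = a + b·17 = 1.940033 + 0.199727·17 = 5.335388

5.34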